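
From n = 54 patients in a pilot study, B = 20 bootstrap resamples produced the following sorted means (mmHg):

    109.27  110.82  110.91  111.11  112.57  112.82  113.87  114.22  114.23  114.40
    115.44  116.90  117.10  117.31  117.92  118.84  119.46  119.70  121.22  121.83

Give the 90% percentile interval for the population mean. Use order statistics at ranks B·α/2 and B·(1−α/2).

(109.27, 121.22)

α = 0.10; lower rank = 20 × 0.050 = 1; upper rank = 20 × 0.950 = 19.
The 1st smallest replicate is 109.27; the 19th is 121.22.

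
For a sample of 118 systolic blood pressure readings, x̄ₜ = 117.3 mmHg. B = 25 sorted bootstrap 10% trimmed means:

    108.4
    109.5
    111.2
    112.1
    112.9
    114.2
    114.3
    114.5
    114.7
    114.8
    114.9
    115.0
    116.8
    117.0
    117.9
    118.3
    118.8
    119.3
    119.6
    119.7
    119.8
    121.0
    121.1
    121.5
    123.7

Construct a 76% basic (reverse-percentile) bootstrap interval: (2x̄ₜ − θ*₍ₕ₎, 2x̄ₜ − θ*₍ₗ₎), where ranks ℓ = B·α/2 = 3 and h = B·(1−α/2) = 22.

(113.6, 123.4)

Percentile endpoints at ranks 3 and 22: θ*₍3₎ = 111.2, θ*₍22₎ = 121.0.
Basic interval reflects these around x̄ₜ:
  lower = 2 × 117.3 − 121.0 = 113.6
  upper = 2 × 117.3 − 111.2 = 123.4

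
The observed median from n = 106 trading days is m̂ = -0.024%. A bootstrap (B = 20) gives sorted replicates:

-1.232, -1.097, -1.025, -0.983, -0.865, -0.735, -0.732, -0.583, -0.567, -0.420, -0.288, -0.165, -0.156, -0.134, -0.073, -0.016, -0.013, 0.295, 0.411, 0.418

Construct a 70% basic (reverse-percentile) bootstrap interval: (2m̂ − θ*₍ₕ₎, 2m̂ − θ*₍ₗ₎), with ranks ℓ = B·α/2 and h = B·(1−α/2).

(-0.035, 0.977)

Percentile endpoints at ranks 3 and 17: θ*₍3₎ = -1.025, θ*₍17₎ = -0.013.
Basic interval reflects these around m̂:
  lower = 2 × -0.024 − -0.013 = -0.035
  upper = 2 × -0.024 − -1.025 = 0.977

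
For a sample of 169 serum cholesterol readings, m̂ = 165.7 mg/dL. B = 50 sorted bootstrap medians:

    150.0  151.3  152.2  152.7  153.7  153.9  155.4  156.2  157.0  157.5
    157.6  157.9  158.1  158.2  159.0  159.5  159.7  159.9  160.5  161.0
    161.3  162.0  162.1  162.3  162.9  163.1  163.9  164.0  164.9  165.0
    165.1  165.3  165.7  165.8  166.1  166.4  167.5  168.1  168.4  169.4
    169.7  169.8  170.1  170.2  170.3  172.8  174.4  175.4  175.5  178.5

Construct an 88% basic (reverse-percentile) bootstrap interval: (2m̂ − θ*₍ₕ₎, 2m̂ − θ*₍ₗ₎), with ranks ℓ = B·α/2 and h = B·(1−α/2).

Percentile endpoints at ranks 3 and 47: θ*₍3₎ = 152.2, θ*₍47₎ = 174.4.
Basic interval reflects these around m̂:
  lower = 2 × 165.7 − 174.4 = 157.0
  upper = 2 × 165.7 − 152.2 = 179.2

(157.0, 179.2)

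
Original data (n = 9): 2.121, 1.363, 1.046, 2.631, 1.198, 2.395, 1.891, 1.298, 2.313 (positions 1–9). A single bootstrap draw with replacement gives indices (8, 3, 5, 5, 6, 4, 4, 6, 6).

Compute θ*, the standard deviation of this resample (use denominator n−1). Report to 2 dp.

θ* = 0.70

Resample values: 1.298, 1.046, 1.198, 1.198, 2.395, 2.631, 2.631, 2.395, 2.395.
Mean = 1.9097; sum of squared deviations = 3.8803
s² = 3.8803 / 8 = 0.4850
s = √0.4850 = 0.70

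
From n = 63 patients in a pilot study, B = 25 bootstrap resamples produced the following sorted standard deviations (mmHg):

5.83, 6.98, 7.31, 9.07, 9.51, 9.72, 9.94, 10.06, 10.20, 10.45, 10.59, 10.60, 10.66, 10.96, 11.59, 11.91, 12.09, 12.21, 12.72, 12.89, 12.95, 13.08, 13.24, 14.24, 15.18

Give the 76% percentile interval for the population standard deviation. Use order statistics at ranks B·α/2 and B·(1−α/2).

(7.31, 13.08)

α = 0.24; lower rank = 25 × 0.120 = 3; upper rank = 25 × 0.880 = 22.
The 3rd smallest replicate is 7.31; the 22nd is 13.08.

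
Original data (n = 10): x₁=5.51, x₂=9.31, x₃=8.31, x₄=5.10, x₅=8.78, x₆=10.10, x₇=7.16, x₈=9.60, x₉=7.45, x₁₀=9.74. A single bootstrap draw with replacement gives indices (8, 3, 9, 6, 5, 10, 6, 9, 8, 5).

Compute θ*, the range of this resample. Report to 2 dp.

Resample values: 9.60, 8.31, 7.45, 10.10, 8.78, 9.74, 10.10, 7.45, 9.60, 8.78.
Range = 10.10 − 7.45 = 2.65

θ* = 2.65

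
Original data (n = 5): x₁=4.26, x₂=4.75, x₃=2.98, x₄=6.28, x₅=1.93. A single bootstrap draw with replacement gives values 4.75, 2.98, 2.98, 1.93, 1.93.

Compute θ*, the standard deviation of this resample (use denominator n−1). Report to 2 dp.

θ* = 1.15

Mean = 2.9140; sum of squared deviations = 5.3161
s² = 5.3161 / 4 = 1.3290
s = √1.3290 = 1.15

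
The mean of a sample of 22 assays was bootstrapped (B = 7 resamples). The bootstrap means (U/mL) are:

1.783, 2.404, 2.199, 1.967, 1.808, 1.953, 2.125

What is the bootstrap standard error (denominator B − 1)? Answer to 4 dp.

SE* = 0.2227

Bootstrap SE is the standard deviation of the 7 replicate means.
Mean of replicates: (1.783 + 2.404 + 2.199 + 1.967 + 1.808 + 1.953 + 2.125) / 7 = 14.23900 / 7 = 2.03414
Sum of squared deviations: (−0.25114)² + (+0.36986)² + (+0.16486)² + (−0.06714)² + (−0.22614)² + (−0.08114)² + (+0.09086)² = 0.29753
Variance = 0.29753 / 6 = 0.04959
SE* = √0.04959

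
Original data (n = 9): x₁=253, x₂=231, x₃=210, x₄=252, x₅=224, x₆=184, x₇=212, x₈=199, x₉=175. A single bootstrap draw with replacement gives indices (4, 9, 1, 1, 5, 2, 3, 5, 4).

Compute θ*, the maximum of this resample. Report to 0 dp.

Resample values: 252, 175, 253, 253, 224, 231, 210, 224, 252.
Maximum = 253

θ* = 253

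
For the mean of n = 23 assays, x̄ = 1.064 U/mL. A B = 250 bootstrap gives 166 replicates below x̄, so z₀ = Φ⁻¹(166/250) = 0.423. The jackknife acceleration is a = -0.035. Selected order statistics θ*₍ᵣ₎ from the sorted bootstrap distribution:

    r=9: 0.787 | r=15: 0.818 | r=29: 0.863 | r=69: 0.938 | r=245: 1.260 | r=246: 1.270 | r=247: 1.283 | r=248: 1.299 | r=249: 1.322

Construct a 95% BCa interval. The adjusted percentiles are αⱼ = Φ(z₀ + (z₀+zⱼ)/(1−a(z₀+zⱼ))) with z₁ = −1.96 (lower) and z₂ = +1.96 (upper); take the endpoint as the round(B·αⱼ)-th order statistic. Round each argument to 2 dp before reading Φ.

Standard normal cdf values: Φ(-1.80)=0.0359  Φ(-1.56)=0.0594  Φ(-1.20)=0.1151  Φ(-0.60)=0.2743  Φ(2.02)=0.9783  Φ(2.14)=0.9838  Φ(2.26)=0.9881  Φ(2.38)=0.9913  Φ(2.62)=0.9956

(0.863, 1.322)

Lower: z₀ + z₁ = 0.423 + (-1.960) = -1.537; 1 − a(z₀+z₁) = 1 − (-0.035)(-1.537) = 0.9462; argument = 0.423 + (-1.537)/0.9462 = -1.2014 → -1.20.
α₁ = Φ(-1.20) = 0.1151; rank = round(250 × 0.1151) = 29; θ*₍29₎ = 0.863.
Upper: z₀ + z₂ = 2.383; 1 − a(z₀+z₂) = 1.0834; argument = 2.6225 → 2.62; α₂ = 0.9956; rank = 249; θ*₍249₎ = 1.322.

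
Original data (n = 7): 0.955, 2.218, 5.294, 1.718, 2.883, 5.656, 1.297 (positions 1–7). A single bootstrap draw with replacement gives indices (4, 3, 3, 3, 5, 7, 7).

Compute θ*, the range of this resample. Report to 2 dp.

Resample values: 1.718, 5.294, 5.294, 5.294, 2.883, 1.297, 1.297.
Range = 5.294 − 1.297 = 4.00

θ* = 4.00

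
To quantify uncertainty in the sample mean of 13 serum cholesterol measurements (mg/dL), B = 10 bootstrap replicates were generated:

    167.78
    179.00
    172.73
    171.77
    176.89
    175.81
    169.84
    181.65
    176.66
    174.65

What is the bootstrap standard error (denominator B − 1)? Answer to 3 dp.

Bootstrap SE is the standard deviation of the 10 replicate means.
Mean of replicates: (167.78 + 179.00 + 172.73 + 171.77 + 176.89 + 175.81 + 169.84 + 181.65 + 176.66 + 174.65) / 10 = 1746.7800 / 10 = 174.6780
Sum of squared deviations: (−6.8980)² + (+4.3220)² + (−1.9480)² + (−2.9080)² + (+2.2120)² + (+1.1320)² + (−4.8380)² + (+6.9720)² + (+1.9820)² + (−0.0280)² = 160.6318
Variance = 160.6318 / 9 = 17.8480
SE* = √17.8480

SE* = 4.225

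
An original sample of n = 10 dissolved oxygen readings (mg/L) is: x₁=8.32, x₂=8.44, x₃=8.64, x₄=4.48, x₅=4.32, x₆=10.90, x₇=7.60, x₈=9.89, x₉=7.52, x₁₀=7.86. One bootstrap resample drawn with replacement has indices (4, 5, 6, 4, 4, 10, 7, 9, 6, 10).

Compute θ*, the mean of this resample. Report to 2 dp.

Resample values: 4.48, 4.32, 10.90, 4.48, 4.48, 7.86, 7.60, 7.52, 10.90, 7.86.
Mean = (4.48 + 4.32 + 10.90 + 4.48 + 4.48 + 7.86 + 7.60 + 7.52 + 10.90 + 7.86) / 10 = 70.400 / 10 = 7.04

θ* = 7.04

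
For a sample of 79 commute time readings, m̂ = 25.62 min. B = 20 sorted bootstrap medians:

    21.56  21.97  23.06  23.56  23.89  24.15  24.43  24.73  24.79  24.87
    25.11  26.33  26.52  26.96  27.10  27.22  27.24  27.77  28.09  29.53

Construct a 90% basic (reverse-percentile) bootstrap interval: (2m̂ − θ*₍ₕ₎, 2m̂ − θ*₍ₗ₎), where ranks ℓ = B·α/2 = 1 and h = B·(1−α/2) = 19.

(23.15, 29.68)

Percentile endpoints at ranks 1 and 19: θ*₍1₎ = 21.56, θ*₍19₎ = 28.09.
Basic interval reflects these around m̂:
  lower = 2 × 25.62 − 28.09 = 23.15
  upper = 2 × 25.62 − 21.56 = 29.68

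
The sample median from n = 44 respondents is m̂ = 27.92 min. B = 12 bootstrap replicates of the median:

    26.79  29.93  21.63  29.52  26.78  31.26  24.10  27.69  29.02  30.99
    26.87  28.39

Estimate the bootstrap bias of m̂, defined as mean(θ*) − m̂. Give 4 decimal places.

mean(θ*) = (26.79 + 29.93 + 21.63 + 29.52 + 26.78 + 31.26 + 24.10 + 27.69 + 29.02 + 30.99 + 26.87 + 28.39) / 12 = 27.74750
bias = 27.74750 − 27.92

bias = −0.1725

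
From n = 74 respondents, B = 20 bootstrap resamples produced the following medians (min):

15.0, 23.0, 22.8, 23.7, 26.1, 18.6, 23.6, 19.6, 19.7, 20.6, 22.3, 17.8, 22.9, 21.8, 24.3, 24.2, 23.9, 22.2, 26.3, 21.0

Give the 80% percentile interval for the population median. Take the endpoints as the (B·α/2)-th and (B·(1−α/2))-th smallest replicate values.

(17.8, 24.3)

Sorted replicates: 15.0, 17.8, 18.6, 19.6, 19.7, 20.6, 21.0, 21.8, 22.2, 22.3, 22.8, 22.9, 23.0, 23.6, 23.7, 23.9, 24.2, 24.3, 26.1, 26.3
α = 0.20; lower rank = 20 × 0.100 = 2; upper rank = 20 × 0.900 = 18.
The 2nd smallest replicate is 17.8; the 18th is 24.3.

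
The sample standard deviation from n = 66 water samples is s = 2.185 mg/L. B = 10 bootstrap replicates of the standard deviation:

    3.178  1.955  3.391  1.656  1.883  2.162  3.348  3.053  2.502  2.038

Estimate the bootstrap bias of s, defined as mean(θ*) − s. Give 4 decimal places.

mean(θ*) = (3.178 + 1.955 + 3.391 + 1.656 + 1.883 + 2.162 + 3.348 + 3.053 + 2.502 + 2.038) / 10 = 2.51660
bias = 2.51660 − 2.185

bias = +0.3316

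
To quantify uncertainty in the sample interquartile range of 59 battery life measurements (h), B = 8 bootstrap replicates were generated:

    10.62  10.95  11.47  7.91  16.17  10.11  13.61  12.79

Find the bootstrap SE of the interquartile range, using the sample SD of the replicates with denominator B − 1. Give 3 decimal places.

SE* = 2.493

Bootstrap SE is the standard deviation of the 8 replicate interquartile ranges.
Mean of replicates: (10.62 + 10.95 + 11.47 + 7.91 + 16.17 + 10.11 + 13.61 + 12.79) / 8 = 93.6300 / 8 = 11.7037
Sum of squared deviations: (−1.0838)² + (−0.7538)² + (−0.2337)² + (−3.7937)² + (+4.4663)² + (−1.5938)² + (+1.9062)² + (+1.0862)² = 43.4910
Variance = 43.4910 / 7 = 6.2130
SE* = √6.2130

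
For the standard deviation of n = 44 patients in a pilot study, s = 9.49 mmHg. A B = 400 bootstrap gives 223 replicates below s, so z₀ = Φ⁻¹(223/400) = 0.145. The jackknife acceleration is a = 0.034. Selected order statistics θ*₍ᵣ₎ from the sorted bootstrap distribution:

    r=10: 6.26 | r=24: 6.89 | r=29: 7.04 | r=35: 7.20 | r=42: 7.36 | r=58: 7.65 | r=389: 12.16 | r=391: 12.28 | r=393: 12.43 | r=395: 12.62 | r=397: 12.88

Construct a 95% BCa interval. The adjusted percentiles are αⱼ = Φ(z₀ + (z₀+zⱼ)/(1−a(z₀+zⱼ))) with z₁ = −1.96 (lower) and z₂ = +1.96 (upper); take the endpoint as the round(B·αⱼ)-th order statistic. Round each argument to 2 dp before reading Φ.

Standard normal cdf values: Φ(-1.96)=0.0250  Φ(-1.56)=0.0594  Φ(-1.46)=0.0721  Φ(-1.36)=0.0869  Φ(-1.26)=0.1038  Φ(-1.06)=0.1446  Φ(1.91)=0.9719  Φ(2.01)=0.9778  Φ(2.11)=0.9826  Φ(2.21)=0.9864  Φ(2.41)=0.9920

(6.89, 12.88)

Lower: z₀ + z₁ = 0.145 + (-1.960) = -1.815; 1 − a(z₀+z₁) = 1 − (0.034)(-1.815) = 1.0617; argument = 0.145 + (-1.815)/1.0617 = -1.5645 → -1.56.
α₁ = Φ(-1.56) = 0.0594; rank = round(400 × 0.0594) = 24; θ*₍24₎ = 6.89.
Upper: z₀ + z₂ = 2.105; 1 − a(z₀+z₂) = 0.9284; argument = 2.4123 → 2.41; α₂ = 0.9920; rank = 397; θ*₍397₎ = 12.88.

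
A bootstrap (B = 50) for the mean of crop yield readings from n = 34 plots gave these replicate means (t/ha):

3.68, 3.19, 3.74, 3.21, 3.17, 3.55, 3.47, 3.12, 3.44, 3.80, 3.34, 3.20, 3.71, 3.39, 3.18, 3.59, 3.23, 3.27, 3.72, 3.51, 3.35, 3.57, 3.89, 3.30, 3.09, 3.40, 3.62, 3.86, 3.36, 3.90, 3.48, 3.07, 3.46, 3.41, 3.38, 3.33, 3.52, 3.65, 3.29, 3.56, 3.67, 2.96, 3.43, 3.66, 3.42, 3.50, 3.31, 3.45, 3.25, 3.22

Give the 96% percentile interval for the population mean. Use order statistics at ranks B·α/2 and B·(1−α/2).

(2.96, 3.89)

Sorted replicates: 2.96, 3.07, 3.09, 3.12, 3.17, 3.18, 3.19, 3.20, 3.21, 3.22, 3.23, 3.25, 3.27, 3.29, 3.30, 3.31, 3.33, 3.34, 3.35, 3.36, 3.38, 3.39, 3.40, 3.41, 3.42, 3.43, 3.44, 3.45, 3.46, 3.47, 3.48, 3.50, 3.51, 3.52, 3.55, 3.56, 3.57, 3.59, 3.62, 3.65, 3.66, 3.67, 3.68, 3.71, 3.72, 3.74, 3.80, 3.86, 3.89, 3.90
α = 0.04; lower rank = 50 × 0.020 = 1; upper rank = 50 × 0.980 = 49.
The 1st smallest replicate is 2.96; the 49th is 3.89.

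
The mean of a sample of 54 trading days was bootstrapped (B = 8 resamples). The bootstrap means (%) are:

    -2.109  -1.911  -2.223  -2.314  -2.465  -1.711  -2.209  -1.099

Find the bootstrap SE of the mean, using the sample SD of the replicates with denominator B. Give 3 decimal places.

Bootstrap SE is the standard deviation of the 8 replicate means.
Mean of replicates: ((-2.109) + (-1.911) + (-2.223) + (-2.314) + (-2.465) + (-1.711) + (-2.209) + (-1.099)) / 8 = -16.0410 / 8 = -2.0051
Sum of squared deviations: (−0.1039)² + (+0.0941)² + (−0.2179)² + (−0.3089)² + (−0.4599)² + (+0.2941)² + (−0.2039)² + (+0.9061)² = 1.3231
Variance = 1.3231 / 8 = 0.1654
SE* = √0.1654

SE* = 0.407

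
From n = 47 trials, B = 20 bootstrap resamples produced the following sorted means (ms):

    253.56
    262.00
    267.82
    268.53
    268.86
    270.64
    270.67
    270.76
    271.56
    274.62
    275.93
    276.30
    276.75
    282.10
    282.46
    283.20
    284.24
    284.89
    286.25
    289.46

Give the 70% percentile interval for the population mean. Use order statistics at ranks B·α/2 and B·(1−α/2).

(267.82, 284.24)

α = 0.30; lower rank = 20 × 0.150 = 3; upper rank = 20 × 0.850 = 17.
The 3rd smallest replicate is 267.82; the 17th is 284.24.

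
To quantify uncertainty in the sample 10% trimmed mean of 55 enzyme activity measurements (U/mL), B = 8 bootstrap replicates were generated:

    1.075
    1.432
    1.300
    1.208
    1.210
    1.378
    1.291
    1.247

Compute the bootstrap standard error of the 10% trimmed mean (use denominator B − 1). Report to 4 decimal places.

SE* = 0.1103

Bootstrap SE is the standard deviation of the 8 replicate 10% trimmed means.
Mean of replicates: (1.075 + 1.432 + 1.300 + 1.208 + 1.210 + 1.378 + 1.291 + 1.247) / 8 = 10.14100 / 8 = 1.26763
Sum of squared deviations: (−0.19263)² + (+0.16437)² + (+0.03238)² + (−0.05963)² + (−0.05763)² + (+0.11037)² + (+0.02337)² + (−0.02062)² = 0.08520
Variance = 0.08520 / 7 = 0.01217
SE* = √0.01217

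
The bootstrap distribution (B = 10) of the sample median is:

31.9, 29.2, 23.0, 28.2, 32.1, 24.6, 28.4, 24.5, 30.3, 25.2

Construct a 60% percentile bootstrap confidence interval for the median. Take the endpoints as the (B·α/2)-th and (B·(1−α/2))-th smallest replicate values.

(24.5, 30.3)

Sorted replicates: 23.0, 24.5, 24.6, 25.2, 28.2, 28.4, 29.2, 30.3, 31.9, 32.1
α = 0.40; lower rank = 10 × 0.200 = 2; upper rank = 10 × 0.800 = 8.
The 2nd smallest replicate is 24.5; the 8th is 30.3.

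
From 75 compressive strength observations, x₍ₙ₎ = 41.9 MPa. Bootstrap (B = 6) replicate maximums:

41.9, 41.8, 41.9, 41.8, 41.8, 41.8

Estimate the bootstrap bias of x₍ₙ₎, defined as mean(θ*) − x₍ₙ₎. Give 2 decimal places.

bias = −0.07

mean(θ*) = (41.9 + 41.8 + 41.9 + 41.8 + 41.8 + 41.8) / 6 = 41.833
bias = 41.833 − 41.9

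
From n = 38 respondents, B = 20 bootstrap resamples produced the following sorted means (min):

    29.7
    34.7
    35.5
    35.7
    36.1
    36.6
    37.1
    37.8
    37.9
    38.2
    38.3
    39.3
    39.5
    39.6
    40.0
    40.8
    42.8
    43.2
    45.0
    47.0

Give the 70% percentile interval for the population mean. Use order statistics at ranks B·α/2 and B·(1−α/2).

(35.5, 42.8)

α = 0.30; lower rank = 20 × 0.150 = 3; upper rank = 20 × 0.850 = 17.
The 3rd smallest replicate is 35.5; the 17th is 42.8.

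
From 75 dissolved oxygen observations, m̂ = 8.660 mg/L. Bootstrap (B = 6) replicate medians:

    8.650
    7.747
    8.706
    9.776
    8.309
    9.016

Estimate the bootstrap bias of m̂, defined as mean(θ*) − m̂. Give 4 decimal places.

bias = +0.0407

mean(θ*) = (8.650 + 7.747 + 8.706 + 9.776 + 8.309 + 9.016) / 6 = 8.70067
bias = 8.70067 − 8.660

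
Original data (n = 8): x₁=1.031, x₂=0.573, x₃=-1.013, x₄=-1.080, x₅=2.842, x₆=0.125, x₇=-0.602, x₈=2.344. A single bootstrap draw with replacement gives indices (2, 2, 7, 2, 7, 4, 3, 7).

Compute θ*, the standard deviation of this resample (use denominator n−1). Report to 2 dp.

Resample values: 0.573, 0.573, -0.602, 0.573, -0.602, -1.080, -1.013, -0.602.
Mean = -0.2725; sum of squared deviations = 3.6707
s² = 3.6707 / 7 = 0.5244
s = √0.5244 = 0.72

θ* = 0.72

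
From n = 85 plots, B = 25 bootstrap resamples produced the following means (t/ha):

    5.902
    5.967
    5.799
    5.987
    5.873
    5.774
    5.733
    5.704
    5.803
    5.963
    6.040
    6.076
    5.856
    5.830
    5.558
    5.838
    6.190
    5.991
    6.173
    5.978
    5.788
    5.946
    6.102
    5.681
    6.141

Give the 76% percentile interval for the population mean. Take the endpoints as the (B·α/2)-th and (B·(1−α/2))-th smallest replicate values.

(5.704, 6.102)

Sorted replicates: 5.558, 5.681, 5.704, 5.733, 5.774, 5.788, 5.799, 5.803, 5.830, 5.838, 5.856, 5.873, 5.902, 5.946, 5.963, 5.967, 5.978, 5.987, 5.991, 6.040, 6.076, 6.102, 6.141, 6.173, 6.190
α = 0.24; lower rank = 25 × 0.120 = 3; upper rank = 25 × 0.880 = 22.
The 3rd smallest replicate is 5.704; the 22nd is 6.102.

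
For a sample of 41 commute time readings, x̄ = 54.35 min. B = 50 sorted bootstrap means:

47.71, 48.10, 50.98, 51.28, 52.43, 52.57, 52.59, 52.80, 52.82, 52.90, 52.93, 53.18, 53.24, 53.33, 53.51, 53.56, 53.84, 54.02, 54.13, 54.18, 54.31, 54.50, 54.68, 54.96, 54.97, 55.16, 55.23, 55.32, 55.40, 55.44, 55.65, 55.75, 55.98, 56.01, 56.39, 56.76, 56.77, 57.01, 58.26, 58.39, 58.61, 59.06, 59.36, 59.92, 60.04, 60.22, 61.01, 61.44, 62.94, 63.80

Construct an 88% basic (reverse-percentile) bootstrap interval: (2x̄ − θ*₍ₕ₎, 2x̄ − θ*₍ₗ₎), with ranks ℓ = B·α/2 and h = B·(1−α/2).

Percentile endpoints at ranks 3 and 47: θ*₍3₎ = 50.98, θ*₍47₎ = 61.01.
Basic interval reflects these around x̄:
  lower = 2 × 54.35 − 61.01 = 47.69
  upper = 2 × 54.35 − 50.98 = 57.72

(47.69, 57.72)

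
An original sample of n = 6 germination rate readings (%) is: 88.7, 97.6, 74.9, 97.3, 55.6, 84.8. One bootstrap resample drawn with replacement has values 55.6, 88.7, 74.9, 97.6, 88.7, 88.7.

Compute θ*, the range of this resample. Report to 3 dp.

θ* = 42.000

Range = 97.6 − 55.6 = 42.000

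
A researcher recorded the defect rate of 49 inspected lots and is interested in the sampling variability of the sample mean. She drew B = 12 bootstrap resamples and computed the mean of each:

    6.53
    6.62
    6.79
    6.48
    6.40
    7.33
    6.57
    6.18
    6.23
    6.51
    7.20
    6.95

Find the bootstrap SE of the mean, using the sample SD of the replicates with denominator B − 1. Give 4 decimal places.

Bootstrap SE is the standard deviation of the 12 replicate means.
Mean of replicates: (6.53 + 6.62 + 6.79 + 6.48 + 6.40 + 7.33 + 6.57 + 6.18 + 6.23 + 6.51 + 7.20 + 6.95) / 12 = 79.79000 / 12 = 6.64917
Sum of squared deviations: (−0.11917)² + (−0.02917)² + (+0.14083)² + (−0.16917)² + (−0.24917)² + (+0.68083)² + (−0.07917)² + (−0.46917)² + (−0.41917)² + (−0.13917)² + (+0.55083)² + (+0.30083)² = 1.40449
Variance = 1.40449 / 11 = 0.12768
SE* = √0.12768

SE* = 0.3573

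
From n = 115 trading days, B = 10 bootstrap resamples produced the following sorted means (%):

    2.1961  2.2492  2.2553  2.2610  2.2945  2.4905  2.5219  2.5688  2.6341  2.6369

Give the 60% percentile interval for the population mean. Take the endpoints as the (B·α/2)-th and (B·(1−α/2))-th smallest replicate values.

α = 0.40; lower rank = 10 × 0.200 = 2; upper rank = 10 × 0.800 = 8.
The 2nd smallest replicate is 2.2492; the 8th is 2.5688.

(2.2492, 2.5688)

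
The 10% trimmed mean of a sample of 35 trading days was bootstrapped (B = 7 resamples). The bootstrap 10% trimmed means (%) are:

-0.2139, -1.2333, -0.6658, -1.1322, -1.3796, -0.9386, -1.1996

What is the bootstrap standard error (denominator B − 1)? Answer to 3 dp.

SE* = 0.404

Bootstrap SE is the standard deviation of the 7 replicate 10% trimmed means.
Mean of replicates: ((-0.2139) + (-1.2333) + (-0.6658) + (-1.1322) + (-1.3796) + (-0.9386) + (-1.1996)) / 7 = -6.76300 / 7 = -0.96614
Sum of squared deviations: (+0.75224)² + (−0.26716)² + (+0.30034)² + (−0.16606)² + (−0.41346)² + (+0.02754)² + (−0.23346)² = 0.98123
Variance = 0.98123 / 6 = 0.16354
SE* = √0.16354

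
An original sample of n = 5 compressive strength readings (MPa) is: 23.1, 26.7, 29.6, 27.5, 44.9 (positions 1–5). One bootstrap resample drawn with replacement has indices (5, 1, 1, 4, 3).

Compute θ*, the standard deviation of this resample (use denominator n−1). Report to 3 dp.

Resample values: 44.9, 23.1, 23.1, 27.5, 29.6.
Mean = 29.6400; sum of squared deviations = 322.9920
s² = 322.9920 / 4 = 80.7480
s = √80.7480 = 8.986

θ* = 8.986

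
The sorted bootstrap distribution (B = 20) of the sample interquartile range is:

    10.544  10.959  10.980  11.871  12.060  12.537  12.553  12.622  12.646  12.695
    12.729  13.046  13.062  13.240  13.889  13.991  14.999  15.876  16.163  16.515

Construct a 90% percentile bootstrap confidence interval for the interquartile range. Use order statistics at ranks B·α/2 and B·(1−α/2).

(10.544, 16.163)

α = 0.10; lower rank = 20 × 0.050 = 1; upper rank = 20 × 0.950 = 19.
The 1st smallest replicate is 10.544; the 19th is 16.163.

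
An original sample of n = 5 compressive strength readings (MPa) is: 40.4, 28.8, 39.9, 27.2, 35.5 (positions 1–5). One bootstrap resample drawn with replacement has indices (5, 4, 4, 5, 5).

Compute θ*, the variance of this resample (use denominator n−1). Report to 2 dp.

Resample values: 35.5, 27.2, 27.2, 35.5, 35.5.
Mean = 32.1800; sum of squared deviations = 82.6680
s² = 82.6680 / 4 = 20.6670

θ* = 20.67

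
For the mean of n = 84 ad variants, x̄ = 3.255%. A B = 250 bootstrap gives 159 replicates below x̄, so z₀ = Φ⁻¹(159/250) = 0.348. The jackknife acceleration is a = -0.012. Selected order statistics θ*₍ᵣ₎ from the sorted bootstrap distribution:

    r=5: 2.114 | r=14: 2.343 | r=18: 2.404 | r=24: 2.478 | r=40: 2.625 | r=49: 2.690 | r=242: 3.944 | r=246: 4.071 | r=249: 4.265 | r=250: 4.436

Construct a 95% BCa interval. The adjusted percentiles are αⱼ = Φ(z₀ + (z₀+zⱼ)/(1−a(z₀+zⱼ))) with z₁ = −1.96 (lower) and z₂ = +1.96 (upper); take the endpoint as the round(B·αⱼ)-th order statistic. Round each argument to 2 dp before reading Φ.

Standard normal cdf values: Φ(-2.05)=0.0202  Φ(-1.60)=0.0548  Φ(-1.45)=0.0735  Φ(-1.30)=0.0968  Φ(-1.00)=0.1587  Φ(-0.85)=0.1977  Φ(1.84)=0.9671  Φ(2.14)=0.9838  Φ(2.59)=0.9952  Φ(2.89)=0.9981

Lower: z₀ + z₁ = 0.348 + (-1.960) = -1.612; 1 − a(z₀+z₁) = 1 − (-0.012)(-1.612) = 0.9807; argument = 0.348 + (-1.612)/0.9807 = -1.2958 → -1.30.
α₁ = Φ(-1.30) = 0.0968; rank = round(250 × 0.0968) = 24; θ*₍24₎ = 2.478.
Upper: z₀ + z₂ = 2.308; 1 − a(z₀+z₂) = 1.0277; argument = 2.5938 → 2.59; α₂ = 0.9952; rank = 249; θ*₍249₎ = 4.265.

(2.478, 4.265)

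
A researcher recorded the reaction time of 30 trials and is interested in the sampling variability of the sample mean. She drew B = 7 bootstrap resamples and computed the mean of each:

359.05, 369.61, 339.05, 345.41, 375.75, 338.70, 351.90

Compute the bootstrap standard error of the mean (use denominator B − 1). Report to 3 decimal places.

SE* = 14.593

Bootstrap SE is the standard deviation of the 7 replicate means.
Mean of replicates: (359.05 + 369.61 + 339.05 + 345.41 + 375.75 + 338.70 + 351.90) / 7 = 2479.4700 / 7 = 354.2100
Sum of squared deviations: (+4.8400)² + (+15.4000)² + (−15.1600)² + (−8.8000)² + (+21.5400)² + (−15.5100)² + (−2.3100)² = 1277.7190
Variance = 1277.7190 / 6 = 212.9532
SE* = √212.9532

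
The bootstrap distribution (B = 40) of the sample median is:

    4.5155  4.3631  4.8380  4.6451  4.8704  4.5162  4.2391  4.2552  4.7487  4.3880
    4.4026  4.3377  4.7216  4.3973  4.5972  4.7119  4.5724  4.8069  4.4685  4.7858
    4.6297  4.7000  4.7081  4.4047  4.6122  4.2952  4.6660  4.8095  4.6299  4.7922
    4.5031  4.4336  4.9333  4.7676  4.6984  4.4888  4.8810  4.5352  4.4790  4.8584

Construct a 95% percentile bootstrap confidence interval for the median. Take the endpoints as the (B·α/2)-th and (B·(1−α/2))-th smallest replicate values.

(4.2391, 4.8810)

Sorted replicates: 4.2391, 4.2552, 4.2952, 4.3377, 4.3631, 4.3880, 4.3973, 4.4026, 4.4047, 4.4336, 4.4685, 4.4790, 4.4888, 4.5031, 4.5155, 4.5162, 4.5352, 4.5724, 4.5972, 4.6122, 4.6297, 4.6299, 4.6451, 4.6660, 4.6984, 4.7000, 4.7081, 4.7119, 4.7216, 4.7487, 4.7676, 4.7858, 4.7922, 4.8069, 4.8095, 4.8380, 4.8584, 4.8704, 4.8810, 4.9333
α = 0.05; lower rank = 40 × 0.025 = 1; upper rank = 40 × 0.975 = 39.
The 1st smallest replicate is 4.2391; the 39th is 4.8810.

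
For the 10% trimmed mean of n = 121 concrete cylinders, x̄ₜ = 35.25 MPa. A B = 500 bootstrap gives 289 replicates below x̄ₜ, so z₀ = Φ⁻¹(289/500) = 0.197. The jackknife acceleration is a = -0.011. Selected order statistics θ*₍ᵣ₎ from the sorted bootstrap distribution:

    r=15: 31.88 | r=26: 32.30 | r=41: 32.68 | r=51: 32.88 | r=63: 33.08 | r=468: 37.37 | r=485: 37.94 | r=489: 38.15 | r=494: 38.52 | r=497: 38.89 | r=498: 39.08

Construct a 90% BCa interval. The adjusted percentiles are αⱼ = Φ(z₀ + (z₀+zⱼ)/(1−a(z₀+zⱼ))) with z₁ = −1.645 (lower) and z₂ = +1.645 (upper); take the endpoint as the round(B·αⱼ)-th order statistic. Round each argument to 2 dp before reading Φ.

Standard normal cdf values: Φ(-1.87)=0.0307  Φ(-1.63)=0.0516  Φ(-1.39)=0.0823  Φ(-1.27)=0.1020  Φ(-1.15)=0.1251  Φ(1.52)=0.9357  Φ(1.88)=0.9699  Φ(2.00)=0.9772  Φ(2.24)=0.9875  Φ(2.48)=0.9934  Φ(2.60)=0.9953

Lower: z₀ + z₁ = 0.197 + (-1.645) = -1.448; 1 − a(z₀+z₁) = 1 − (-0.011)(-1.448) = 0.9841; argument = 0.197 + (-1.448)/0.9841 = -1.2744 → -1.27.
α₁ = Φ(-1.27) = 0.1020; rank = round(500 × 0.1020) = 51; θ*₍51₎ = 32.88.
Upper: z₀ + z₂ = 1.842; 1 − a(z₀+z₂) = 1.0203; argument = 2.0024 → 2.00; α₂ = 0.9772; rank = 489; θ*₍489₎ = 38.15.

(32.88, 38.15)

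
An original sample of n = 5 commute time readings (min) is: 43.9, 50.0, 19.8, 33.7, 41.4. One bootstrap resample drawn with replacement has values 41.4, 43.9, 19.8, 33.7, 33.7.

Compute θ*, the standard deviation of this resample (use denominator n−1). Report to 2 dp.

Mean = 34.5000; sum of squared deviations = 353.3400
s² = 353.3400 / 4 = 88.3350
s = √88.3350 = 9.40

θ* = 9.40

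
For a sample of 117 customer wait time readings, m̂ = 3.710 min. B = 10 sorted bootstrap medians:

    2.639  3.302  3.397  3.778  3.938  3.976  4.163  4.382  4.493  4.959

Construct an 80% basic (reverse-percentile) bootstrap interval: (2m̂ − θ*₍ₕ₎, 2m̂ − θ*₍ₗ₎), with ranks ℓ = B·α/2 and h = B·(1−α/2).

Percentile endpoints at ranks 1 and 9: θ*₍1₎ = 2.639, θ*₍9₎ = 4.493.
Basic interval reflects these around m̂:
  lower = 2 × 3.710 − 4.493 = 2.927
  upper = 2 × 3.710 − 2.639 = 4.781

(2.927, 4.781)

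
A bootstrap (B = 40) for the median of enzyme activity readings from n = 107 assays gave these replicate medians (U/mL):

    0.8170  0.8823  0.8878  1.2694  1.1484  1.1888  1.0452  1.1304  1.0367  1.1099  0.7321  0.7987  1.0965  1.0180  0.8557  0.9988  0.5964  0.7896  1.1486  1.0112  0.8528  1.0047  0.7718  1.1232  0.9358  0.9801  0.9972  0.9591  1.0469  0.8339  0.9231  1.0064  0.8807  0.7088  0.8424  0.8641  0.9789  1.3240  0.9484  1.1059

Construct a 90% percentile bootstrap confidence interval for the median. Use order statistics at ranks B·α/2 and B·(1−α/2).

Sorted replicates: 0.5964, 0.7088, 0.7321, 0.7718, 0.7896, 0.7987, 0.8170, 0.8339, 0.8424, 0.8528, 0.8557, 0.8641, 0.8807, 0.8823, 0.8878, 0.9231, 0.9358, 0.9484, 0.9591, 0.9789, 0.9801, 0.9972, 0.9988, 1.0047, 1.0064, 1.0112, 1.0180, 1.0367, 1.0452, 1.0469, 1.0965, 1.1059, 1.1099, 1.1232, 1.1304, 1.1484, 1.1486, 1.1888, 1.2694, 1.3240
α = 0.10; lower rank = 40 × 0.050 = 2; upper rank = 40 × 0.950 = 38.
The 2nd smallest replicate is 0.7088; the 38th is 1.1888.

(0.7088, 1.1888)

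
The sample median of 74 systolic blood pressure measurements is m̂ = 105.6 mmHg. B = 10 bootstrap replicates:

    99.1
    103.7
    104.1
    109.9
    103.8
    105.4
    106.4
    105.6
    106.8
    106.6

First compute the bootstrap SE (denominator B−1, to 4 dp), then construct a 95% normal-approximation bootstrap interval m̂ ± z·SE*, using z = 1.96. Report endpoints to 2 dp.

Mean of replicates = 105.1400; sum of squared deviations = 70.8440; SE* = √(70.8440/9) = 2.8056
Margin = 1.96 × 2.8056 = 5.499
Interval: 105.6 ± 5.499

(100.10, 111.10)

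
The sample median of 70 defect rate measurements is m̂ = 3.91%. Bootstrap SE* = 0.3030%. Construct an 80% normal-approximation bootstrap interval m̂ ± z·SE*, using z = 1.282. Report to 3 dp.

Margin = 1.282 × 0.3030 = 0.3884
Interval: 3.91 ± 0.3884

(3.522, 4.298)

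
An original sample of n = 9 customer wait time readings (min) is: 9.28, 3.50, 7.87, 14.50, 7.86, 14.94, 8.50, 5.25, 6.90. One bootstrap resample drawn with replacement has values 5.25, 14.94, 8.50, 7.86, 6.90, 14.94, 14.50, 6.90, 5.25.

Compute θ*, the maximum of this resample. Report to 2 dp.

θ* = 14.94

Maximum = 14.94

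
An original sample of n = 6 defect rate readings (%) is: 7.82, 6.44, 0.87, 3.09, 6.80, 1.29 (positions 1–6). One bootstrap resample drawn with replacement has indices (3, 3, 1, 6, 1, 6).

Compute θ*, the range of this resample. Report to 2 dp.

θ* = 6.95

Resample values: 0.87, 0.87, 7.82, 1.29, 7.82, 1.29.
Range = 7.82 − 0.87 = 6.95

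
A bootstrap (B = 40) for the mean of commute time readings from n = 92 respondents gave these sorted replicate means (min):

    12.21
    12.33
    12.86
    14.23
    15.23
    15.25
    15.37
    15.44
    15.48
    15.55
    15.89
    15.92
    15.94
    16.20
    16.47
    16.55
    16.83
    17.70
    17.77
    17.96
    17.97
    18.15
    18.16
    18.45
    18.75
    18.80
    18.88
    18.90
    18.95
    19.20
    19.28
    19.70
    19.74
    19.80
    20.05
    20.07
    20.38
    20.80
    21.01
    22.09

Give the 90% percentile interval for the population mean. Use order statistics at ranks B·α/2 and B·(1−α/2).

α = 0.10; lower rank = 40 × 0.050 = 2; upper rank = 40 × 0.950 = 38.
The 2nd smallest replicate is 12.33; the 38th is 20.80.

(12.33, 20.80)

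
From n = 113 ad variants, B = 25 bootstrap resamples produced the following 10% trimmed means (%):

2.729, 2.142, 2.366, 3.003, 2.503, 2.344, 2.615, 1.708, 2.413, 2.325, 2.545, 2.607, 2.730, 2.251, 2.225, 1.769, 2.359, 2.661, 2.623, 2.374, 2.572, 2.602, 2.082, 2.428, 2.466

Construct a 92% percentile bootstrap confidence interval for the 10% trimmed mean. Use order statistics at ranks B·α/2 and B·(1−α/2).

Sorted replicates: 1.708, 1.769, 2.082, 2.142, 2.225, 2.251, 2.325, 2.344, 2.359, 2.366, 2.374, 2.413, 2.428, 2.466, 2.503, 2.545, 2.572, 2.602, 2.607, 2.615, 2.623, 2.661, 2.729, 2.730, 3.003
α = 0.08; lower rank = 25 × 0.040 = 1; upper rank = 25 × 0.960 = 24.
The 1st smallest replicate is 1.708; the 24th is 2.730.

(1.708, 2.730)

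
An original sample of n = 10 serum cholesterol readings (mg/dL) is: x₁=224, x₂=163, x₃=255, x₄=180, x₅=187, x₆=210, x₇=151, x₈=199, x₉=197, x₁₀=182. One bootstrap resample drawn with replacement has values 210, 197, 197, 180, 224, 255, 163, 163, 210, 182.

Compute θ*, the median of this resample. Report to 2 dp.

θ* = 197.00

Sorted: 163, 163, 180, 182, 197, 197, 210, 210, 224, 255
Median = average of the two middle values = 197.00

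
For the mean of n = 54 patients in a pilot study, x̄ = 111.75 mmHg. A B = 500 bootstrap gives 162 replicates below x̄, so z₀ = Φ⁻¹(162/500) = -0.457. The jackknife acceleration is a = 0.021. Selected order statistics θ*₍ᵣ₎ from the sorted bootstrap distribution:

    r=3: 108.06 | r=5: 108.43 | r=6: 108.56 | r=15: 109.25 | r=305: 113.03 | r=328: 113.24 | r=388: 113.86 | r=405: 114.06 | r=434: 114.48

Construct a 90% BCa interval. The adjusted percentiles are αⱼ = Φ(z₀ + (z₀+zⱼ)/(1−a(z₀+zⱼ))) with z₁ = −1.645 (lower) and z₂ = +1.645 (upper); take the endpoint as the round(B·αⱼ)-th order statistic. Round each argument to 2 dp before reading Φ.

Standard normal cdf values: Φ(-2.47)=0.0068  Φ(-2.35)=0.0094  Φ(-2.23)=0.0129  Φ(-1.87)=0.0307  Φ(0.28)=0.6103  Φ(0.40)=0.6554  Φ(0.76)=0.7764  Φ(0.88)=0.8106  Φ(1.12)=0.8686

(108.06, 113.86)

Lower: z₀ + z₁ = -0.457 + (-1.645) = -2.102; 1 − a(z₀+z₁) = 1 − (0.021)(-2.102) = 1.0441; argument = -0.457 + (-2.102)/1.0441 = -2.4701 → -2.47.
α₁ = Φ(-2.47) = 0.0068; rank = round(500 × 0.0068) = 3; θ*₍3₎ = 108.06.
Upper: z₀ + z₂ = 1.188; 1 − a(z₀+z₂) = 0.9751; argument = 0.7614 → 0.76; α₂ = 0.7764; rank = 388; θ*₍388₎ = 113.86.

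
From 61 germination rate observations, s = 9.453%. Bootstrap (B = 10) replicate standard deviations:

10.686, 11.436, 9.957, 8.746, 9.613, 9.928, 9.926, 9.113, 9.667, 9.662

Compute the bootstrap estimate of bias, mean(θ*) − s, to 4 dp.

bias = +0.4204

mean(θ*) = (10.686 + 11.436 + 9.957 + 8.746 + 9.613 + 9.928 + 9.926 + 9.113 + 9.667 + 9.662) / 10 = 9.87340
bias = 9.87340 − 9.453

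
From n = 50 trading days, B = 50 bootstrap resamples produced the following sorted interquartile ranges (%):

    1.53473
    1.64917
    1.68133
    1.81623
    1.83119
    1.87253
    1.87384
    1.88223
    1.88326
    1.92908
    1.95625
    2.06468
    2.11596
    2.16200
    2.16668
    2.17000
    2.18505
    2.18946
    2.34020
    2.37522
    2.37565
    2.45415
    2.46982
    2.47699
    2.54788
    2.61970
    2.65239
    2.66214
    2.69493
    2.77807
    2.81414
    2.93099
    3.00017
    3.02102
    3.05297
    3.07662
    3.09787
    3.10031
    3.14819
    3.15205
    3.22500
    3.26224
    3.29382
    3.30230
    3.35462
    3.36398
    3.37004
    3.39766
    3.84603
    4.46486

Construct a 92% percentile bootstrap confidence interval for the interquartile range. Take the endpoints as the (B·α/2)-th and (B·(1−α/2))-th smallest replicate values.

α = 0.08; lower rank = 50 × 0.040 = 2; upper rank = 50 × 0.960 = 48.
The 2nd smallest replicate is 1.64917; the 48th is 3.39766.

(1.64917, 3.39766)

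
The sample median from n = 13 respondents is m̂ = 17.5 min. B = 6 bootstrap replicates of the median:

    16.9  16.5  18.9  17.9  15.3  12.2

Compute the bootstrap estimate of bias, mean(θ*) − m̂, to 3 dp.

bias = −1.217

mean(θ*) = (16.9 + 16.5 + 18.9 + 17.9 + 15.3 + 12.2) / 6 = 16.2833
bias = 16.2833 − 17.5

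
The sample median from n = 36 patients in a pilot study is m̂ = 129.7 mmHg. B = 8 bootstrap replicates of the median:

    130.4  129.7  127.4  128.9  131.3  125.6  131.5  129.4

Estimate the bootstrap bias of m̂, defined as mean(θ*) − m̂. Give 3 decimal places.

bias = −0.425

mean(θ*) = (130.4 + 129.7 + 127.4 + 128.9 + 131.3 + 125.6 + 131.5 + 129.4) / 8 = 129.2750
bias = 129.2750 − 129.7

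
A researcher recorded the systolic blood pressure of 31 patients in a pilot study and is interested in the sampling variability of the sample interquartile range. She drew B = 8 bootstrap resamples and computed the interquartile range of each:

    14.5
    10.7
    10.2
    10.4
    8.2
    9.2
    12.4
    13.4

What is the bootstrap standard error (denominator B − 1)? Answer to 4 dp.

SE* = 2.1386

Bootstrap SE is the standard deviation of the 8 replicate interquartile ranges.
Mean of replicates: (14.5 + 10.7 + 10.2 + 10.4 + 8.2 + 9.2 + 12.4 + 13.4) / 8 = 89.00000 / 8 = 11.12500
Sum of squared deviations: (+3.37500)² + (−0.42500)² + (−0.92500)² + (−0.72500)² + (−2.92500)² + (−1.92500)² + (+1.27500)² + (+2.27500)² = 32.01500
Variance = 32.01500 / 7 = 4.57357
SE* = √4.57357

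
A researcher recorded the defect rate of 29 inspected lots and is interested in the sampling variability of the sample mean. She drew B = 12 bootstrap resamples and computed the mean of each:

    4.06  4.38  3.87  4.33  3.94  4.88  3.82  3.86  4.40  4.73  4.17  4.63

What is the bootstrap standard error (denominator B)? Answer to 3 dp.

Bootstrap SE is the standard deviation of the 12 replicate means.
Mean of replicates: (4.06 + 4.38 + 3.87 + 4.33 + 3.94 + 4.88 + 3.82 + 3.86 + 4.40 + 4.73 + 4.17 + 4.63) / 12 = 51.0700 / 12 = 4.2558
Sum of squared deviations: (−0.1958)² + (+0.1242)² + (−0.3858)² + (+0.0742)² + (−0.3158)² + (+0.6242)² + (−0.4358)² + (−0.3958)² + (+0.1442)² + (+0.4742)² + (−0.0858)² + (+0.3742)² = 1.4371
Variance = 1.4371 / 12 = 0.1198
SE* = √0.1198

SE* = 0.346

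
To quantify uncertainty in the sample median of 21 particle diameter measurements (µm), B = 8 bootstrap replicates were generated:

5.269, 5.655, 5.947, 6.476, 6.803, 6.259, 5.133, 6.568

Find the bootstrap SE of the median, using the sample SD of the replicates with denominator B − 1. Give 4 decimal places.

Bootstrap SE is the standard deviation of the 8 replicate medians.
Mean of replicates: (5.269 + 5.655 + 5.947 + 6.476 + 6.803 + 6.259 + 5.133 + 6.568) / 8 = 48.11000 / 8 = 6.01375
Sum of squared deviations: (−0.74475)² + (−0.35875)² + (−0.06675)² + (+0.46225)² + (+0.78925)² + (+0.24525)² + (−0.88075)² + (+0.55425)² = 2.66746
Variance = 2.66746 / 7 = 0.38107
SE* = √0.38107

SE* = 0.6173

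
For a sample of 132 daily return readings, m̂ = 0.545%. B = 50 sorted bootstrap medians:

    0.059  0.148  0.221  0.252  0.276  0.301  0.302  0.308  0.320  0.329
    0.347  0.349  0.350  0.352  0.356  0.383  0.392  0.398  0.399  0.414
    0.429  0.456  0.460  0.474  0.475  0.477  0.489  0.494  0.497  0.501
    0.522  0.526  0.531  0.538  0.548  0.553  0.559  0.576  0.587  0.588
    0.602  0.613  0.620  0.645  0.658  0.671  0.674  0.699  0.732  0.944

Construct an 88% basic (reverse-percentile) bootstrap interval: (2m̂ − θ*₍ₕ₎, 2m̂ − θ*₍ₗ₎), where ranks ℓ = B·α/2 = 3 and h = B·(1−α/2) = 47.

(0.416, 0.869)

Percentile endpoints at ranks 3 and 47: θ*₍3₎ = 0.221, θ*₍47₎ = 0.674.
Basic interval reflects these around m̂:
  lower = 2 × 0.545 − 0.674 = 0.416
  upper = 2 × 0.545 − 0.221 = 0.869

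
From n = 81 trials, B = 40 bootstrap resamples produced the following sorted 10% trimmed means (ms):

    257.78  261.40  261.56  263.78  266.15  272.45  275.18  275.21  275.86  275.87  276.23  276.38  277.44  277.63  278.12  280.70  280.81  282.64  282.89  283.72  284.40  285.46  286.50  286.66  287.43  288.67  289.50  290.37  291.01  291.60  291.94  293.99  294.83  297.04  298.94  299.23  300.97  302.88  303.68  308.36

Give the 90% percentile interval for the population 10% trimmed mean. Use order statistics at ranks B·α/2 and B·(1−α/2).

(261.40, 302.88)

α = 0.10; lower rank = 40 × 0.050 = 2; upper rank = 40 × 0.950 = 38.
The 2nd smallest replicate is 261.40; the 38th is 302.88.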